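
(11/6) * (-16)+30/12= -161/6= -26.83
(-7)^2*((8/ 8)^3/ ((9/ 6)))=98/ 3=32.67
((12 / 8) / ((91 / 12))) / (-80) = -9 / 3640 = -0.00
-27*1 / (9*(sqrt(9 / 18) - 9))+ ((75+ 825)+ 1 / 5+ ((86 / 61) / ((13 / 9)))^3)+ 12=3*sqrt(2) / 161+ 366697091180207 / 401435191885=913.49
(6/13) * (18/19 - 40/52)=264/3211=0.08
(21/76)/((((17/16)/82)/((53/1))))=365064/323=1130.23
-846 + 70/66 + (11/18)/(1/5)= -166693/198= -841.88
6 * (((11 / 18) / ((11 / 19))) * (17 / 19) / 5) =17 / 15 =1.13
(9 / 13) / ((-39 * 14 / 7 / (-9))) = 27 / 338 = 0.08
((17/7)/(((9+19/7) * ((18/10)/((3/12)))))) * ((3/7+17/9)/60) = 1241/1115856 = 0.00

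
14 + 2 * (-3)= 8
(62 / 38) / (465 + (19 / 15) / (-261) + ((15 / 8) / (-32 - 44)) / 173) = 671876640 / 191482785179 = 0.00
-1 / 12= -0.08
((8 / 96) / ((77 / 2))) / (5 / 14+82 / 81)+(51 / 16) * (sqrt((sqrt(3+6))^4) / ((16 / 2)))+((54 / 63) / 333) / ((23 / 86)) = 140566105991 / 39077157504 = 3.60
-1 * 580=-580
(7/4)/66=7/264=0.03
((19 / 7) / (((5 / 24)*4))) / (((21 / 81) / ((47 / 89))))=144666 / 21805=6.63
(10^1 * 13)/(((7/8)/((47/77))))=48880/539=90.69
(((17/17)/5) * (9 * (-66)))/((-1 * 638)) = 27/145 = 0.19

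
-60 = -60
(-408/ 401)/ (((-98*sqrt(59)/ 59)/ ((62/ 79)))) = 12648*sqrt(59)/ 1552271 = 0.06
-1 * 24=-24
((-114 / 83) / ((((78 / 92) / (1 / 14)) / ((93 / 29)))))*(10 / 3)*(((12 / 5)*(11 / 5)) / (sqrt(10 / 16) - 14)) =4768544*sqrt(10) / 570591385 + 38148352 / 81513055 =0.49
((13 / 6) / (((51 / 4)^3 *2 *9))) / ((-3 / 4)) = -832 / 10744731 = -0.00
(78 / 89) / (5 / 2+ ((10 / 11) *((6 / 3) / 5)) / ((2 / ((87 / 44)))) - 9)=-9438 / 66127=-0.14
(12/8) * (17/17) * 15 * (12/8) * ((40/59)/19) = 1350/1121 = 1.20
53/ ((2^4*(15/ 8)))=53/ 30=1.77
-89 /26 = -3.42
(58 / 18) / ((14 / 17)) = 493 / 126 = 3.91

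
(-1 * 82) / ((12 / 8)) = -164 / 3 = -54.67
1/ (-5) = -1/ 5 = -0.20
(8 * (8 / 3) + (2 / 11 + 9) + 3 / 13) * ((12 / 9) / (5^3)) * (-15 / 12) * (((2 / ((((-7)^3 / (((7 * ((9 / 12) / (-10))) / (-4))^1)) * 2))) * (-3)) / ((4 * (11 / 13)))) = -1319 / 9486400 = -0.00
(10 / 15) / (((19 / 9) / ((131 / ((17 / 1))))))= 786 / 323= 2.43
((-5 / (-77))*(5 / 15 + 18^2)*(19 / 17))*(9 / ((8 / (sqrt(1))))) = 39615 / 1496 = 26.48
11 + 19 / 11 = 12.73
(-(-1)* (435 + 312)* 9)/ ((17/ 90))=605070/ 17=35592.35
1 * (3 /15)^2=1 /25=0.04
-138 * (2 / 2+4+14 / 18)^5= -17489385472 / 19683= -888552.84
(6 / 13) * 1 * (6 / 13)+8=1388 / 169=8.21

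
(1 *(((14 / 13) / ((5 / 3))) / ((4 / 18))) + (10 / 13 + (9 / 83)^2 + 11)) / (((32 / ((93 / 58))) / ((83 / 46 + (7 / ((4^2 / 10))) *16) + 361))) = 318.55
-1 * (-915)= 915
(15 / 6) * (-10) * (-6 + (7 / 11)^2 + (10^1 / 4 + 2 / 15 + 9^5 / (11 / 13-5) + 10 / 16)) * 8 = 1032214945 / 363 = 2843567.34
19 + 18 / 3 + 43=68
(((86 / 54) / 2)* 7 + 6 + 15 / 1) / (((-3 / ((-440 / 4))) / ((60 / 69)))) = 1578500 / 1863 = 847.29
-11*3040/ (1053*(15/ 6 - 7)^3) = 267520/ 767637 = 0.35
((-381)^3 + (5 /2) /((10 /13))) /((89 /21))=-4645732371 /356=-13049810.03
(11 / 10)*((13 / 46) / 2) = 143 / 920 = 0.16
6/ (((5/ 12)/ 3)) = 43.20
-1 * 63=-63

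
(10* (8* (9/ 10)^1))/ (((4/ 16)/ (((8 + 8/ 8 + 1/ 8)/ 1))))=2628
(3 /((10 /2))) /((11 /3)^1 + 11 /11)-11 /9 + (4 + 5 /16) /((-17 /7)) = -245849 /85680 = -2.87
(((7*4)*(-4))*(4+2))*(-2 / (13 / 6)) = 8064 / 13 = 620.31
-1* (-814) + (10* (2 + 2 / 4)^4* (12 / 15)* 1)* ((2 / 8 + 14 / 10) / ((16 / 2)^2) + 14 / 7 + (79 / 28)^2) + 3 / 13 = 1283354105 / 326144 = 3934.93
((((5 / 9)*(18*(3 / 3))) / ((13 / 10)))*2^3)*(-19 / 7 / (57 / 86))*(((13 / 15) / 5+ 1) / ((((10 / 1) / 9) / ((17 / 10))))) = -1029248 / 2275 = -452.42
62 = 62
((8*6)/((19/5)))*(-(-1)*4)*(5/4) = 63.16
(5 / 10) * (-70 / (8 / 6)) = -105 / 4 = -26.25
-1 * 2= -2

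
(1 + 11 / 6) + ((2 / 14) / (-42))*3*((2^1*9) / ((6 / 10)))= 743 / 294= 2.53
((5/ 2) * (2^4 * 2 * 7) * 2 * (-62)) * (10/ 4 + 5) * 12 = -6249600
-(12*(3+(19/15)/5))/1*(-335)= 13078.40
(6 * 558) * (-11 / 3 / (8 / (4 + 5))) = -27621 / 2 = -13810.50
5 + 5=10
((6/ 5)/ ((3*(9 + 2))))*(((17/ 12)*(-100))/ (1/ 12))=-680/ 11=-61.82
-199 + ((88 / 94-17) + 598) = 382.94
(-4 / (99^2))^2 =16 / 96059601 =0.00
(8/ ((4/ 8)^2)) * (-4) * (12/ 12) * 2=-256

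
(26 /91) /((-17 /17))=-0.29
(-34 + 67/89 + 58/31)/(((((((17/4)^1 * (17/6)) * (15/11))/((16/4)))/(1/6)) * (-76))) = 3808948/227245035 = 0.02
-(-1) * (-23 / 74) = -23 / 74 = -0.31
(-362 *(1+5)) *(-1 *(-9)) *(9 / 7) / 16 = -1570.82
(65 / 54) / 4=65 / 216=0.30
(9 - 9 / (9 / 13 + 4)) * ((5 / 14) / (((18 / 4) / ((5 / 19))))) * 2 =2400 / 8113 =0.30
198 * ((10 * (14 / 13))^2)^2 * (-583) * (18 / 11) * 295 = -749504620370.44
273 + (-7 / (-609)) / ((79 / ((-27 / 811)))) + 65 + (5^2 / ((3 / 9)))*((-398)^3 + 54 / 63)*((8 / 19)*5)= -2459882901228038243 / 247114133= -9954440368.77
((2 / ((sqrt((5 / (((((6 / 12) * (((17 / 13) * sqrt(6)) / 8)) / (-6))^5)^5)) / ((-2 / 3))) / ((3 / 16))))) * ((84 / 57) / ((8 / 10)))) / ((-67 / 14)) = -28548489624258289 * sqrt(1105) * 6^(1 / 4) / 81013847937969782036345739572039122944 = -0.00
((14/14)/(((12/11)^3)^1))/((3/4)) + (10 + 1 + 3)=19475/1296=15.03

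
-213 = -213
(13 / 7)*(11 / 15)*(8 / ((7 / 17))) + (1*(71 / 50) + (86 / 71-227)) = -103278743 / 521850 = -197.91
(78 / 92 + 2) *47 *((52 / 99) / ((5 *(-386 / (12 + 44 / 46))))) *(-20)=95408872 / 10107603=9.44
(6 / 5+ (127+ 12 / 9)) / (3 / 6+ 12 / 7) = 58.50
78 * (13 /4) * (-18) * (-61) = 278343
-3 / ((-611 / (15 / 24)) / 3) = 45 / 4888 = 0.01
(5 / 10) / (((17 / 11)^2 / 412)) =24926 / 289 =86.25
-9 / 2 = -4.50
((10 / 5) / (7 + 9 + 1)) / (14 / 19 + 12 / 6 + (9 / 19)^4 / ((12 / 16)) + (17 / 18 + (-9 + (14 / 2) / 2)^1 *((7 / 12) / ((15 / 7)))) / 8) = 750648960 / 17449891417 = 0.04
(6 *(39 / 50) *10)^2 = 54756 / 25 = 2190.24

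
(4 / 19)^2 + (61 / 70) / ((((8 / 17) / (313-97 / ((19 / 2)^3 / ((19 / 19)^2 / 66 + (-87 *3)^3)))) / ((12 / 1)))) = 472219060128587 / 10562860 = 44705606.26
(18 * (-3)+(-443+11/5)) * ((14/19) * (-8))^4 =-389288689664/651605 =-597430.48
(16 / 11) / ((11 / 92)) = 1472 / 121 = 12.17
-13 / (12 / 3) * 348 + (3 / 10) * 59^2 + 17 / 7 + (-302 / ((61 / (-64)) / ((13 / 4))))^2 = 276187539741 / 260470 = 1060342.99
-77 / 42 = -11 / 6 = -1.83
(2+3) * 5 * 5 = 125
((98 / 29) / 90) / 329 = 7 / 61335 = 0.00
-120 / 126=-0.95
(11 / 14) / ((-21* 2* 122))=-11 / 71736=-0.00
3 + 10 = 13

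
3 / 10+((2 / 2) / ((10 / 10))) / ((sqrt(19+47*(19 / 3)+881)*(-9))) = 3 / 10 - sqrt(10779) / 32337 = 0.30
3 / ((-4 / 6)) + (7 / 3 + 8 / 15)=-49 / 30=-1.63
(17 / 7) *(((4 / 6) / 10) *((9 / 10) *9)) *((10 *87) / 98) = 11.64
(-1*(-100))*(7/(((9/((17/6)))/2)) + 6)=28100/27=1040.74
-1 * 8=-8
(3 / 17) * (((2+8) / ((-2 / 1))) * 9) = -135 / 17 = -7.94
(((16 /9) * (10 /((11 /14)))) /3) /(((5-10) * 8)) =-56 /297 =-0.19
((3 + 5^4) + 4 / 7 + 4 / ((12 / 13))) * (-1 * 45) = -199365 / 7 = -28480.71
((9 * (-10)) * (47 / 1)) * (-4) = 16920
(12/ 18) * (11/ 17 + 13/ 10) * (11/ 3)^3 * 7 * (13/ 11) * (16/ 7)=8330608/ 6885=1209.96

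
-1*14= -14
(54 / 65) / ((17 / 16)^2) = 0.74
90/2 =45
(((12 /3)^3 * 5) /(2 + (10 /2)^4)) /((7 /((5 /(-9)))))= -1600 /39501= -0.04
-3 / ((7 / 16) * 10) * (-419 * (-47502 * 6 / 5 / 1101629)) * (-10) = 818880192 / 5508145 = 148.67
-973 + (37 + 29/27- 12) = -25567/27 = -946.93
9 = 9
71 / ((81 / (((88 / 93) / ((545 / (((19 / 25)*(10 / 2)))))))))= 118712 / 20527425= 0.01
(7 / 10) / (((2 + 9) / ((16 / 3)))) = 56 / 165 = 0.34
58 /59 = 0.98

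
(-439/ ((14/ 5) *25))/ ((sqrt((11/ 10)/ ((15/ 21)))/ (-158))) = 34681 *sqrt(154)/ 539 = 798.48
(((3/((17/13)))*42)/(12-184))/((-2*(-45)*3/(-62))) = 2821/21930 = 0.13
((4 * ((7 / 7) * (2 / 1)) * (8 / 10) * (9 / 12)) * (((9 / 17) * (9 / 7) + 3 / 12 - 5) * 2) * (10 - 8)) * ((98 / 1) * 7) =-4555824 / 85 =-53597.93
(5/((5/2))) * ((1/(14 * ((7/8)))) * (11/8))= 11/49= 0.22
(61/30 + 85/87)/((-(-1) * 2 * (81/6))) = 97/870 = 0.11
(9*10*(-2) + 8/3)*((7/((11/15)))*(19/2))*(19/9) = -3360910/99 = -33948.59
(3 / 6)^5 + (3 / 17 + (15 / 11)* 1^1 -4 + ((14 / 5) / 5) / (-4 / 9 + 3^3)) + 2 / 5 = -71778931 / 35754400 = -2.01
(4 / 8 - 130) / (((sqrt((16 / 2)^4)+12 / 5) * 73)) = -1295 / 48472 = -0.03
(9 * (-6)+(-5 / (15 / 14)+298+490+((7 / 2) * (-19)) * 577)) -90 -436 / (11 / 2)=-2495489 / 66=-37810.44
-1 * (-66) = 66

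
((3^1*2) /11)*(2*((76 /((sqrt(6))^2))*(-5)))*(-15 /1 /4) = 2850 /11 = 259.09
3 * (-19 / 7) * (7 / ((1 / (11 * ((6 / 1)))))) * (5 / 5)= -3762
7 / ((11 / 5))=35 / 11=3.18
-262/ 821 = -0.32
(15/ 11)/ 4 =15/ 44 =0.34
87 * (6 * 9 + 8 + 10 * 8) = 12354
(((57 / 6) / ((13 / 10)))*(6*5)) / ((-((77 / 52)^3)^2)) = -4334325964800 / 208422380089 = -20.80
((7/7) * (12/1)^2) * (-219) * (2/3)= -21024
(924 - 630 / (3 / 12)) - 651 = -2247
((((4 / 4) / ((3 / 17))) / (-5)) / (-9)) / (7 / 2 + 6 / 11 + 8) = 374 / 35775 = 0.01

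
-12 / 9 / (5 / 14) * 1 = -3.73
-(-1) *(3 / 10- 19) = -187 / 10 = -18.70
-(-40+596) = -556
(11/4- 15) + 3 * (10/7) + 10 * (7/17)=-1831/476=-3.85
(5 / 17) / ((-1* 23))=-5 / 391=-0.01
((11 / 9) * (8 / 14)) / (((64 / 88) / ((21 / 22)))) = 11 / 12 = 0.92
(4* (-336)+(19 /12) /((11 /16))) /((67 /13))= -575588 /2211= -260.33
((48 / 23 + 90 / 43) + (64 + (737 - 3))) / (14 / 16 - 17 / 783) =4969581984 / 5286205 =940.10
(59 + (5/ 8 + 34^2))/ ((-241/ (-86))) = 418175/ 964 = 433.79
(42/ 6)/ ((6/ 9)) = 21/ 2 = 10.50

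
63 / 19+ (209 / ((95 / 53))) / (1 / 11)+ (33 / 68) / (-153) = 423656771 / 329460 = 1285.91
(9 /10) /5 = 9 /50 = 0.18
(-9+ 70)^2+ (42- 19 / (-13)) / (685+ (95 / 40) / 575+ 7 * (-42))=87007195887 / 23382047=3721.11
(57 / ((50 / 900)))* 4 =4104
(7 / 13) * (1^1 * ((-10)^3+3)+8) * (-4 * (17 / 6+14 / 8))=9763.21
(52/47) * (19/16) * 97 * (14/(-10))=-178.42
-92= -92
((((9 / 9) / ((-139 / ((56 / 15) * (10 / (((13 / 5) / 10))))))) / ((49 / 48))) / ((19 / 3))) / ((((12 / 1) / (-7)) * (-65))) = -0.00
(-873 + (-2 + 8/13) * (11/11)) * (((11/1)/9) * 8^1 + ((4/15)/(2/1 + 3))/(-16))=-11110611/1300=-8546.62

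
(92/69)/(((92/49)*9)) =49/621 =0.08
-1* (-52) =52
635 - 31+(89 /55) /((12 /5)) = 79817 /132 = 604.67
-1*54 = -54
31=31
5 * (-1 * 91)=-455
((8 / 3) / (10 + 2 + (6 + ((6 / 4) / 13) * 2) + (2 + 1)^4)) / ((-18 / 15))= -26 / 1161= -0.02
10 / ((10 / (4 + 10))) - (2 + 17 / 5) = 43 / 5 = 8.60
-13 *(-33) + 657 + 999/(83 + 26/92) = 1402140/1277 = 1098.00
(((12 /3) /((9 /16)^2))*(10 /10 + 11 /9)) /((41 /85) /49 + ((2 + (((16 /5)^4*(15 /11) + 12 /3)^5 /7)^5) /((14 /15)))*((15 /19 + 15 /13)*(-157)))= -1160623908118361367607150840168363866052037014497955169645138084888458251953125000000000000 /1221873385841086742396672509602855970390627588428862120413573880776691313194729309751649590917324252557299652690190224089279854598984230004067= -0.00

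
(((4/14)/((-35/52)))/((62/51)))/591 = -884/1496215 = -0.00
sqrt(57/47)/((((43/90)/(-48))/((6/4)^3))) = -14580* sqrt(2679)/2021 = -373.40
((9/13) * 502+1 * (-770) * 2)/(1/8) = -124016/13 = -9539.69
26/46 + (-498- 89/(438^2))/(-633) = 3776067499/2793056796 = 1.35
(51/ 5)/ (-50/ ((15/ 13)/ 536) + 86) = -153/ 347110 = -0.00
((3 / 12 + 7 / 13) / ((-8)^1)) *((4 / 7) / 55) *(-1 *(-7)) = -41 / 5720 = -0.01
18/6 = 3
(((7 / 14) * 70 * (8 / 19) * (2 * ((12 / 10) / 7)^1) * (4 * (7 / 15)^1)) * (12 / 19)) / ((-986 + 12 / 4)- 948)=-10752 / 3485455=-0.00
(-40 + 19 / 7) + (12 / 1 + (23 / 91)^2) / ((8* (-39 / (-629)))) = -33496327 / 2583672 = -12.96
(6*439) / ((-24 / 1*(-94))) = 439 / 376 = 1.17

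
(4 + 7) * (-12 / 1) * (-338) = 44616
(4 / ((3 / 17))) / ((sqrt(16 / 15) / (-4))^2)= 340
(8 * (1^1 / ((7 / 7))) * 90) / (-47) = -720 / 47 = -15.32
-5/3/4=-5/12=-0.42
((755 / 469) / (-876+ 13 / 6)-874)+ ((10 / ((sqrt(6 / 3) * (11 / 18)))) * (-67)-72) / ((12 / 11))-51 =-2436840827 / 2458967-1005 * sqrt(2) / 2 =-1701.64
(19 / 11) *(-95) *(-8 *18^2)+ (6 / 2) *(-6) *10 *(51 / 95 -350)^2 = -428015945196 / 19855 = -21557086.13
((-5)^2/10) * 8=20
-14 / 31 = -0.45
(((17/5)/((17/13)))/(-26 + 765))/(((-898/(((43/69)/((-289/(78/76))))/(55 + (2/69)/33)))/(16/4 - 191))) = -7913763/268445391777220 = -0.00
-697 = -697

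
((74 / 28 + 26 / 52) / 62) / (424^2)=0.00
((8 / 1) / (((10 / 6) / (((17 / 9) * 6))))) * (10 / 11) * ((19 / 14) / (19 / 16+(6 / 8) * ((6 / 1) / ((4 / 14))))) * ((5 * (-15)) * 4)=-24806400 / 20867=-1188.79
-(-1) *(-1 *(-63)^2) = -3969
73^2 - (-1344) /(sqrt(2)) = 672 * sqrt(2) + 5329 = 6279.35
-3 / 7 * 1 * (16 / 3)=-16 / 7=-2.29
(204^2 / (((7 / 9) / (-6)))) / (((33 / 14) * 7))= -1498176 / 77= -19456.83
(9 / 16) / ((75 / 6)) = 9 / 200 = 0.04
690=690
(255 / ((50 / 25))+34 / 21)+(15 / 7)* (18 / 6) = 5693 / 42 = 135.55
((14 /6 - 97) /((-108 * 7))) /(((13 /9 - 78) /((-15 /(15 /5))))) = 355 /43407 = 0.01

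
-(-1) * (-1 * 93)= -93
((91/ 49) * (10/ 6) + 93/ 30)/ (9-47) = -1301/ 7980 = -0.16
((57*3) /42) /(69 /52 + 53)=1482 /19775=0.07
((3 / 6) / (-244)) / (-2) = 0.00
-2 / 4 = -1 / 2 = -0.50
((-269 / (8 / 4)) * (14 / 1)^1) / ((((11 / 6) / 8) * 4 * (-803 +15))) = 5649 / 2167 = 2.61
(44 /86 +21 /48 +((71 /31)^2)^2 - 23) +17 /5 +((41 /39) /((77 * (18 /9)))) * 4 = 84836995203083 /9540267456720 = 8.89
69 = 69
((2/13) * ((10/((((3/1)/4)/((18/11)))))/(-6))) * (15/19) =-1200/2717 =-0.44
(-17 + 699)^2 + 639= 465763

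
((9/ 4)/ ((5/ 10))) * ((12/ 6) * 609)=5481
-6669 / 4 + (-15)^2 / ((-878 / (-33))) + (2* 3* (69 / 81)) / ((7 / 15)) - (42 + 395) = -76880593 / 36876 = -2084.84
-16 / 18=-8 / 9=-0.89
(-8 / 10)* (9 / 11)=-36 / 55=-0.65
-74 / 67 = -1.10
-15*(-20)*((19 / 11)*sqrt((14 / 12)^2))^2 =442225 / 363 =1218.25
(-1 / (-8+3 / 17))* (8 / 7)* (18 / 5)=2448 / 4655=0.53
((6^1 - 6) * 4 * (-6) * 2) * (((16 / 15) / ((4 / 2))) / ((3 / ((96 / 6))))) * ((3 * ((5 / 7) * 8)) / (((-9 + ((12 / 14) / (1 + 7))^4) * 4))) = 0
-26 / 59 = -0.44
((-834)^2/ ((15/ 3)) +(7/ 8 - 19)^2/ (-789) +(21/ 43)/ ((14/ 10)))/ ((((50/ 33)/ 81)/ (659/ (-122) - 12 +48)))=5023345126538892879/ 22075168000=227556371.33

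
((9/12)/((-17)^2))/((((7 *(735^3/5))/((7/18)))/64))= 8/68851136025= 0.00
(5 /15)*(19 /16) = 19 /48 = 0.40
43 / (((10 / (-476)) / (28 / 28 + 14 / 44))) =-148393 / 55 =-2698.05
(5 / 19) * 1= 5 / 19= 0.26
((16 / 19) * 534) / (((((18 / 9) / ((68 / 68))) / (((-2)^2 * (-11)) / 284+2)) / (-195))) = -109128240 / 1349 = -80895.66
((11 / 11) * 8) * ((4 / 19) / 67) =0.03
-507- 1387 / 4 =-3415 / 4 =-853.75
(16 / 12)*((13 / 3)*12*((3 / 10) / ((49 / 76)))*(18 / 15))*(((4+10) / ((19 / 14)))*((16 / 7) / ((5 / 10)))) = 319488 / 175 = 1825.65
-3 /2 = -1.50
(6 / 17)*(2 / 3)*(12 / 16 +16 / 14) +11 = 1362 / 119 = 11.45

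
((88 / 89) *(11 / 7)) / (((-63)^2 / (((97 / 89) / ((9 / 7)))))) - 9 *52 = -132418653292 / 282946041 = -468.00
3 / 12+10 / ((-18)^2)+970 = 314371 / 324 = 970.28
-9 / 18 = -0.50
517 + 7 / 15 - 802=-4268 / 15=-284.53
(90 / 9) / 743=10 / 743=0.01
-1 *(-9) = 9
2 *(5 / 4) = 5 / 2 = 2.50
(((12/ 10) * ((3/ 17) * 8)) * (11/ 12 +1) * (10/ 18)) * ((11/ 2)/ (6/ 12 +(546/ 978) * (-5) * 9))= -7172/ 17799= -0.40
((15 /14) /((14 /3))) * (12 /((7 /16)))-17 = -3671 /343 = -10.70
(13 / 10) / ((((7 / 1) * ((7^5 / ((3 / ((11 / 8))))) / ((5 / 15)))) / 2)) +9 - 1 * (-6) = 97060529 / 6470695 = 15.00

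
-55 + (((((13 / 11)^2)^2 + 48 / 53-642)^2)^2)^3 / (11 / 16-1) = -708745822539221636065739584854692366080764249536161063650826929091703424710830624219736421776508576521655 / 47660579963174931645313745048097293865735577656279642153951741050823121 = -14870692364357208805782570000000000.00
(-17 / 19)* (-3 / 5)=0.54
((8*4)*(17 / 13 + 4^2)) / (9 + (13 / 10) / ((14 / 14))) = 72000 / 1339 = 53.77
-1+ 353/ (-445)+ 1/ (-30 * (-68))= -65099/ 36312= -1.79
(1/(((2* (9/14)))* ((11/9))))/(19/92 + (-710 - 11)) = -644/729443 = -0.00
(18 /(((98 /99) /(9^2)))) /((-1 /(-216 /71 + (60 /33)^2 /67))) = 11302713432 /2564023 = 4408.20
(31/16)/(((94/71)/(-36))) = -19809/376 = -52.68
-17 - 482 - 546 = -1045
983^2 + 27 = 966316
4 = 4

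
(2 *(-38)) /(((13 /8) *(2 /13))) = -304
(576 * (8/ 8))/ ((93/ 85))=16320/ 31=526.45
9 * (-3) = -27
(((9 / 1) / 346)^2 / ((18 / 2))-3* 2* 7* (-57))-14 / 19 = 5443726123 / 2274604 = 2393.26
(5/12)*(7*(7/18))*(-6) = -245/36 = -6.81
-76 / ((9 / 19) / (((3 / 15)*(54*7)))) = -12129.60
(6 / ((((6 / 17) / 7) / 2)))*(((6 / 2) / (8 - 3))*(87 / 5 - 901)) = -3154452 / 25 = -126178.08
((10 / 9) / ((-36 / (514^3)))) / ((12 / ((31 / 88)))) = -2631061915 / 21384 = -123038.81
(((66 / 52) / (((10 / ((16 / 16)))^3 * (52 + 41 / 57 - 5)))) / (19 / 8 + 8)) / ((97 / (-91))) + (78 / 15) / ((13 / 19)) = 41607554833 / 5474680000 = 7.60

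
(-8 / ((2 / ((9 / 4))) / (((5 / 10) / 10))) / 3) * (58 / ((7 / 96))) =-4176 / 35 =-119.31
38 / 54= 19 / 27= 0.70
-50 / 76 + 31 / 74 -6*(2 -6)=16704 / 703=23.76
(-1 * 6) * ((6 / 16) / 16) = -9 / 64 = -0.14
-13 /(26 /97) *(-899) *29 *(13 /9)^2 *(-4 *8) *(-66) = 150438429856 /27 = 5571793698.37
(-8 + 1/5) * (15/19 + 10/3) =-32.16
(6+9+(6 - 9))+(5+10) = 27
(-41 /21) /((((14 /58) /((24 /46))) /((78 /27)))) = -123656 /10143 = -12.19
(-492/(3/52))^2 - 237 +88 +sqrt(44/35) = 2 * sqrt(385)/35 +72726635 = 72726636.12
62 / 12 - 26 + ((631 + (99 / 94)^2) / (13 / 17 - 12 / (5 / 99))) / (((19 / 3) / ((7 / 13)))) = -2775893525785 / 131807239356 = -21.06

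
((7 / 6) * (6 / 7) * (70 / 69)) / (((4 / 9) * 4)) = 0.57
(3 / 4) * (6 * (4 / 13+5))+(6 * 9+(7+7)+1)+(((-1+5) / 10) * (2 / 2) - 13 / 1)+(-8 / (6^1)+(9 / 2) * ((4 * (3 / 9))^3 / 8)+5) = 85.28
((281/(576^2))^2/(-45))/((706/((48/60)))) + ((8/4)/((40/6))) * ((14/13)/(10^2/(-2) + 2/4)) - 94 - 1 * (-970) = 547588185400278234337/625105325732659200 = 875.99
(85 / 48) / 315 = 17 / 3024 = 0.01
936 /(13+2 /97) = 30264 /421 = 71.89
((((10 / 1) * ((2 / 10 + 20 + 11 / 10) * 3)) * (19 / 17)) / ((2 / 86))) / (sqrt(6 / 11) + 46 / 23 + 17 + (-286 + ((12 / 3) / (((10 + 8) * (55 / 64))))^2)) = -8366545838717468325 / 72722928834458327 -2849384288458125 * sqrt(66) / 72722928834458327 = -115.37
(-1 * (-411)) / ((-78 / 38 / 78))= -15618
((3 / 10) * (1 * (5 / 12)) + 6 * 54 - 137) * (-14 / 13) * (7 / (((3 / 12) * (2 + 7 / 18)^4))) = -7700304528 / 44444413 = -173.26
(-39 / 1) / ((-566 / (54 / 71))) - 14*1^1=-13.95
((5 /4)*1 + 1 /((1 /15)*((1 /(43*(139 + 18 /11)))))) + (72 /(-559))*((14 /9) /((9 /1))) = 20080300837 /221364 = 90711.68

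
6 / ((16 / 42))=63 / 4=15.75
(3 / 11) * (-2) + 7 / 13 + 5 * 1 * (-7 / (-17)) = 4988 / 2431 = 2.05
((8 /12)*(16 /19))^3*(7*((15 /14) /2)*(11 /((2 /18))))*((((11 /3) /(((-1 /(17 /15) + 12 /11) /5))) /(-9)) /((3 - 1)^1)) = -2317004800 /7222527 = -320.80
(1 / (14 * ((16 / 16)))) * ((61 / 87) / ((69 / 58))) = 61 / 1449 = 0.04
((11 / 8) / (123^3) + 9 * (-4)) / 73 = -535929685 / 1086746328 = -0.49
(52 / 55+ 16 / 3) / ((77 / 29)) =4292 / 1815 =2.36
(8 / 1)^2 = 64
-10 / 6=-5 / 3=-1.67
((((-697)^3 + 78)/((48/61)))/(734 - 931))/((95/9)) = 12393081897/59888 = 206937.65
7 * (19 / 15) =133 / 15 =8.87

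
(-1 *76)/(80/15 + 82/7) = -4.46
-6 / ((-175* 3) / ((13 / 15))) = 26 / 2625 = 0.01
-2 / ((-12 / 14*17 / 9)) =21 / 17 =1.24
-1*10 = -10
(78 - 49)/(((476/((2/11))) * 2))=29/5236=0.01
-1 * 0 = 0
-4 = -4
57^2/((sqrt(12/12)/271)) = 880479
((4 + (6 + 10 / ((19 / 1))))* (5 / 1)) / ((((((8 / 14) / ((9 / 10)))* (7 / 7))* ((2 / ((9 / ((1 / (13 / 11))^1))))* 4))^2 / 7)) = 1901607435 / 1177088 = 1615.52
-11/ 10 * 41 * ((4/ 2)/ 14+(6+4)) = -32021/ 70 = -457.44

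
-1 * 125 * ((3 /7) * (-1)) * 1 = 375 /7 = 53.57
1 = 1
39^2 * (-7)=-10647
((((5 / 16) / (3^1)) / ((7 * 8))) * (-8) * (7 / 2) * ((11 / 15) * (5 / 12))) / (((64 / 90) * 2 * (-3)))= 0.00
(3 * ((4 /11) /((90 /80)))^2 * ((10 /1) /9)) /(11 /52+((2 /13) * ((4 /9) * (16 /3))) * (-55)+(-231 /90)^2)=-208000 /7918119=-0.03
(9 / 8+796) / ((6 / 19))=121163 / 48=2524.23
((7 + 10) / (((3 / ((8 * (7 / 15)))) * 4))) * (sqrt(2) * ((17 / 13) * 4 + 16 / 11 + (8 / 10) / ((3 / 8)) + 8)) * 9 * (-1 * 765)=-437890488 * sqrt(2) / 715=-866112.82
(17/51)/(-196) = -1/588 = -0.00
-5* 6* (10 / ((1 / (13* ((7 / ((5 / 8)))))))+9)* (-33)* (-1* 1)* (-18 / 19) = 26106300 / 19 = 1374015.79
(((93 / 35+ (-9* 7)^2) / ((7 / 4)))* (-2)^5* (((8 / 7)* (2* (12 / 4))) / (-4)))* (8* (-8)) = -13665042432 / 1715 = -7967954.77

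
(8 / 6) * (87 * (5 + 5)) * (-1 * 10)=-11600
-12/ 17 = -0.71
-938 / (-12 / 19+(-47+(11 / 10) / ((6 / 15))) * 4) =17822 / 3375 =5.28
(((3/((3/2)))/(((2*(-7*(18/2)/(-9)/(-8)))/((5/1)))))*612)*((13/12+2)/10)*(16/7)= -120768/49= -2464.65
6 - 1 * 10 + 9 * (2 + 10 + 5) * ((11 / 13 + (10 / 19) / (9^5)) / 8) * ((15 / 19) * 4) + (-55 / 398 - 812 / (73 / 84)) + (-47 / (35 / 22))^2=-14.61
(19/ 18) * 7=133/ 18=7.39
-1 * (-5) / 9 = 5 / 9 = 0.56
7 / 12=0.58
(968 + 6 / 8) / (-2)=-3875 / 8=-484.38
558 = 558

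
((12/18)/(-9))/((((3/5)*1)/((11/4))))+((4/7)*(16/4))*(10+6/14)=186521/7938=23.50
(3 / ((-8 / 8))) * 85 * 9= -2295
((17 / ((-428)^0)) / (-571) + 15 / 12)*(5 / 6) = 4645 / 4568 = 1.02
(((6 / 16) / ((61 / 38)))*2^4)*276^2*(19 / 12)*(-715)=-19662168240 / 61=-322330626.89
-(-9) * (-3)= -27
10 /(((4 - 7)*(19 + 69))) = -0.04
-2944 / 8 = -368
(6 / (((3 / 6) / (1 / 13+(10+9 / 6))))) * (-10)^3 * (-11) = 19866000 / 13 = 1528153.85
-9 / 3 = -3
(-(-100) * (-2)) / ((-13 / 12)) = 2400 / 13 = 184.62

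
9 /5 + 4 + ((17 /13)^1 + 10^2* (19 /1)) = 123962 /65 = 1907.11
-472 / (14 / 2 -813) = 236 / 403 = 0.59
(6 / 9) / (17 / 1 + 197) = 1 / 321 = 0.00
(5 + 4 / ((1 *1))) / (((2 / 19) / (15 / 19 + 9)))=837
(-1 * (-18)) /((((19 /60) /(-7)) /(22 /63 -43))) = 16970.53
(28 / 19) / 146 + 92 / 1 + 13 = 145649 / 1387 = 105.01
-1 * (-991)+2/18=8920/9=991.11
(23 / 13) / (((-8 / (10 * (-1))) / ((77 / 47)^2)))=681835 / 114868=5.94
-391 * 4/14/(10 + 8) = -391/63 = -6.21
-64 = -64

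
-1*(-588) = 588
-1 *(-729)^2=-531441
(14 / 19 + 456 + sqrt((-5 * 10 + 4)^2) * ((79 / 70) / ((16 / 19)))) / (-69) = -7.51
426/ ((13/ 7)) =229.38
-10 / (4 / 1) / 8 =-5 / 16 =-0.31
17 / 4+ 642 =2585 / 4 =646.25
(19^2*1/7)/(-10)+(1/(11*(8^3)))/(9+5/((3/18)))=-5.16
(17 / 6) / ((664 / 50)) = 425 / 1992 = 0.21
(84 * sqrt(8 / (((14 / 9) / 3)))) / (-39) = -24 * sqrt(21) / 13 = -8.46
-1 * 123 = -123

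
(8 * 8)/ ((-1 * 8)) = -8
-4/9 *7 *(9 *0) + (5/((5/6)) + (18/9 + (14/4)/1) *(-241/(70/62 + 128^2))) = 6013087/1015878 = 5.92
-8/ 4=-2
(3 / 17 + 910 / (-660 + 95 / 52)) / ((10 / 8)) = -561412 / 581825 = -0.96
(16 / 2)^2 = 64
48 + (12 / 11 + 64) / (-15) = 7204 / 165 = 43.66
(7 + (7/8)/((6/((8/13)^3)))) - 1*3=26588/6591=4.03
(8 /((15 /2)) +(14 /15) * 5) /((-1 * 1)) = -86 /15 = -5.73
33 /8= 4.12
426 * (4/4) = 426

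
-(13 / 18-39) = 689 / 18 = 38.28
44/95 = 0.46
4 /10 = 0.40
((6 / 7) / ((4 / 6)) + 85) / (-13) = -6.64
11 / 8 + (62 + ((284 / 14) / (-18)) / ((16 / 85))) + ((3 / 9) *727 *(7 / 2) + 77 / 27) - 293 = 1860989 / 3024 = 615.41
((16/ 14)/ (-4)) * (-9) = 18/ 7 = 2.57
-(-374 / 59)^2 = -139876 / 3481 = -40.18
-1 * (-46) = 46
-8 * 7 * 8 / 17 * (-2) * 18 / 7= 2304 / 17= 135.53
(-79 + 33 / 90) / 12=-6.55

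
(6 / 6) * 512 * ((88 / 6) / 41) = 22528 / 123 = 183.15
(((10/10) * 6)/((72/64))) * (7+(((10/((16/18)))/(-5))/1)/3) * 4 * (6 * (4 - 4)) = 0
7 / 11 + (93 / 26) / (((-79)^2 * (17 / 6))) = 0.64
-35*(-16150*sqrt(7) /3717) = 80750*sqrt(7) /531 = 402.34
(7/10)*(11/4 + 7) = 273/40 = 6.82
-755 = -755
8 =8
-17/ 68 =-1/ 4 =-0.25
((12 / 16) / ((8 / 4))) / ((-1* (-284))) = 3 / 2272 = 0.00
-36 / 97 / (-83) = 0.00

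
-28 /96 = -7 /24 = -0.29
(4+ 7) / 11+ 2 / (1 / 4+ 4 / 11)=115 / 27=4.26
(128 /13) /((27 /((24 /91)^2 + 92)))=97590784 /2906631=33.58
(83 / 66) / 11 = 83 / 726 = 0.11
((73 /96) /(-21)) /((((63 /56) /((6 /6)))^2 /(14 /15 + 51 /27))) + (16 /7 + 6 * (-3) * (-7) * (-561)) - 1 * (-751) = -2294145341 /32805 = -69932.80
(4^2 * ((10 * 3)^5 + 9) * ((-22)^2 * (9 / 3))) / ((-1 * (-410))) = 282268904544 / 205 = 1376921485.58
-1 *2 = -2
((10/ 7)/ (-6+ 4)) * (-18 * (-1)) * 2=-180/ 7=-25.71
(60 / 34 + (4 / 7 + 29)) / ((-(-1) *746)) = 3729 / 88774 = 0.04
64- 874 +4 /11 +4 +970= 1808 /11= 164.36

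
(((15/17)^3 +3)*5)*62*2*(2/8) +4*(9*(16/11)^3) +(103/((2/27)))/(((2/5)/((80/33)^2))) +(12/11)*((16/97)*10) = 13392549729666/634302691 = 21113.82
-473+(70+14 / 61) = -402.77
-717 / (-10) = 717 / 10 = 71.70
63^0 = 1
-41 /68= -0.60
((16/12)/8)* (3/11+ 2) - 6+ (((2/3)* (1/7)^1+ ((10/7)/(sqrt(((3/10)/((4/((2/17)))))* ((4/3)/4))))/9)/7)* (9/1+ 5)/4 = -2575/462+ 10* sqrt(85)/63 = -4.11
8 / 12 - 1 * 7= -6.33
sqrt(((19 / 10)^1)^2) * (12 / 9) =2.53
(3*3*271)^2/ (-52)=-5948721/ 52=-114398.48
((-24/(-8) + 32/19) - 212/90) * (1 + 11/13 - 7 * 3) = -165253/3705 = -44.60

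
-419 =-419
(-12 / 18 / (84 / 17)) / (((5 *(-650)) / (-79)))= -1343 / 409500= -0.00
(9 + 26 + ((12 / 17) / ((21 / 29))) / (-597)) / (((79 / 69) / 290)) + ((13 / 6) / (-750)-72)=74022802638613 / 8418595500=8792.77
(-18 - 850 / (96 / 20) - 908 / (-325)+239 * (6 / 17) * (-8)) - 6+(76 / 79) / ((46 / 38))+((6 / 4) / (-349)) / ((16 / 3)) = -293399422270727 / 336344143200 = -872.32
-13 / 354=-0.04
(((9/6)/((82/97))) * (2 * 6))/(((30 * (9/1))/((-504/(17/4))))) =-32592/3485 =-9.35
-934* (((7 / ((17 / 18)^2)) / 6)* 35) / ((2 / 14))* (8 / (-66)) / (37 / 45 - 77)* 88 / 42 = -247136400 / 247673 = -997.83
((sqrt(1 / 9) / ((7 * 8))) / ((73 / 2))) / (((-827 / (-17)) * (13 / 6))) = 17 / 10987522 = 0.00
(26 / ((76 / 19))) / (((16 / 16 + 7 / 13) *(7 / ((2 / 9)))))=169 / 1260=0.13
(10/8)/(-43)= -5/172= -0.03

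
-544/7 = -77.71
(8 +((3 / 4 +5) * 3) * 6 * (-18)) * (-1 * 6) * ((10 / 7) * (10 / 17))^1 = 159000 / 17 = 9352.94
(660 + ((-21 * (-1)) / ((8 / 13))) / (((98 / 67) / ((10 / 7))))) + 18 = 711.33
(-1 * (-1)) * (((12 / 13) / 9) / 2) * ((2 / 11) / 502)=2 / 107679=0.00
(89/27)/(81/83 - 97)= -7387/215190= -0.03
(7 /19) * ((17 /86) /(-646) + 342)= 7823585 /62092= 126.00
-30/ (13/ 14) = -420/ 13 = -32.31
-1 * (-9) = 9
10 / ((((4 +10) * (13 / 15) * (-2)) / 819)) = -675 / 2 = -337.50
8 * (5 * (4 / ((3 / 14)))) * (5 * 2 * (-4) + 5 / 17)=-504000 / 17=-29647.06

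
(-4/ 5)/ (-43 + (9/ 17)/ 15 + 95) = -68/ 4423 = -0.02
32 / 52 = 8 / 13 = 0.62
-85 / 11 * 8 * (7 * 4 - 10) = -12240 / 11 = -1112.73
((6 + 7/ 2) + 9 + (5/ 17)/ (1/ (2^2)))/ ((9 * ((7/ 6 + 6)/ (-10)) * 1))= -2230/ 731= -3.05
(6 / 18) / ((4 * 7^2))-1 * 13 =-7643 / 588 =-13.00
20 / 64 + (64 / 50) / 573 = 72137 / 229200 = 0.31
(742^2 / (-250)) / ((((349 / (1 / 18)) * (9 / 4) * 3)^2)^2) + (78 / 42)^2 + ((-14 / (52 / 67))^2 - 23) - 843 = -115050163133444797624057686863 / 214180333863609196178140500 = -537.16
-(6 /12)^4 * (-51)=51 /16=3.19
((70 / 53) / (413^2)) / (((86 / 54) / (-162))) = -43740 / 55532393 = -0.00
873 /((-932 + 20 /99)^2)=8556273 /8509693504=0.00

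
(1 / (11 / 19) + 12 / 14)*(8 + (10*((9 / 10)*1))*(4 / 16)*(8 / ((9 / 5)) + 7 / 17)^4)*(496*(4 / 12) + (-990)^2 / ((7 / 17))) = 762757983948738723073 / 98453970153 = 7747356279.93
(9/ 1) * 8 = 72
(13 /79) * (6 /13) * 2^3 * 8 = 384 /79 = 4.86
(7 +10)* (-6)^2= 612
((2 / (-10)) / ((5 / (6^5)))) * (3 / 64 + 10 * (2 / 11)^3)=-33.28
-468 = -468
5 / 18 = 0.28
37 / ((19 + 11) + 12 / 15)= 185 / 154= 1.20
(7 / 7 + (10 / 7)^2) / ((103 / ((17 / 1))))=2533 / 5047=0.50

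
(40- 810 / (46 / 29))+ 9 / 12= -469.90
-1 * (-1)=1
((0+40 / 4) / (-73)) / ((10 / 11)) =-11 / 73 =-0.15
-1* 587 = -587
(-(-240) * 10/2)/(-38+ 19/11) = -4400/133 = -33.08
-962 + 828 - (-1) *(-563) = -697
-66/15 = -22/5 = -4.40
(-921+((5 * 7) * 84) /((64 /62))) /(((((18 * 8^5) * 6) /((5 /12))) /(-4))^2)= 14275 /33397665693696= 0.00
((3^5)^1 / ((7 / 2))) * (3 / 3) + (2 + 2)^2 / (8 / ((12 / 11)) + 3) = 15402 / 217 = 70.98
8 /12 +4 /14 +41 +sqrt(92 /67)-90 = -46.88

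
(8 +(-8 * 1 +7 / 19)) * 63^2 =27783 / 19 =1462.26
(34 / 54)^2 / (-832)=-289 / 606528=-0.00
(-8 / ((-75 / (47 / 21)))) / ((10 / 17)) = 3196 / 7875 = 0.41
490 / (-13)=-490 / 13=-37.69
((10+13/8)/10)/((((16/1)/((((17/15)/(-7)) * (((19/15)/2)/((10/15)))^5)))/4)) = -1304904173/35840000000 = -0.04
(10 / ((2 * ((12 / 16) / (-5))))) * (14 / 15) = -280 / 9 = -31.11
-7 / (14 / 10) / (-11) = 5 / 11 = 0.45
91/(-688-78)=-91/766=-0.12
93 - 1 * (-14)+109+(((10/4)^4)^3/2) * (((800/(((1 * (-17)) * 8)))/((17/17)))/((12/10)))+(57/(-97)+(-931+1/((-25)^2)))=-1859190584285213/12664320000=-146805.40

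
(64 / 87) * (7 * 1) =448 / 87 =5.15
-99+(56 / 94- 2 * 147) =-18443 / 47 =-392.40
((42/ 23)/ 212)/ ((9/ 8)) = 28/ 3657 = 0.01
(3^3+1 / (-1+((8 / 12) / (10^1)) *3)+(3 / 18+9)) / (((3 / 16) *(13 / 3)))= 1676 / 39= 42.97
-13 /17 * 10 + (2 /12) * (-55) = -1715 /102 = -16.81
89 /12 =7.42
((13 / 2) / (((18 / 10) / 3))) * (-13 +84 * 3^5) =1325935 / 6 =220989.17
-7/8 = -0.88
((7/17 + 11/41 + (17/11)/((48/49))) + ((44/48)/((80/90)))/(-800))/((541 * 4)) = 1328637767/1274218598400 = 0.00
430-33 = 397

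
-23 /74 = -0.31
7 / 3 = 2.33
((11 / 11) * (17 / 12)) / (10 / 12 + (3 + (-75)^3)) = -0.00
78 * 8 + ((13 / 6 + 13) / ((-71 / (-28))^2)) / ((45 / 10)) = 85002112 / 136107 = 624.52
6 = 6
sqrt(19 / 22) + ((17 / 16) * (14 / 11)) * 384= sqrt(418) / 22 + 5712 / 11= 520.20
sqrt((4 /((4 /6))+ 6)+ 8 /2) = 4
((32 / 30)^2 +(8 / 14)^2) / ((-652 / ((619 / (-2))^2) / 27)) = -1159828347 / 199675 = -5808.58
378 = 378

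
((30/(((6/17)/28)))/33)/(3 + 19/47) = 5593/264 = 21.19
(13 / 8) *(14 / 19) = 91 / 76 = 1.20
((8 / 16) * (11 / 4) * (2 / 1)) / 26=0.11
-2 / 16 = -1 / 8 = -0.12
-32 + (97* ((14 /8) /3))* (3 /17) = -1497 /68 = -22.01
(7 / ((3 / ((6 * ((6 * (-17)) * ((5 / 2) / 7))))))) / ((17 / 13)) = -390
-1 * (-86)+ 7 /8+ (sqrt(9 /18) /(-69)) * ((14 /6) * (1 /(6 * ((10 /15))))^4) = 695 /8 - 7 * sqrt(2) /105984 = 86.87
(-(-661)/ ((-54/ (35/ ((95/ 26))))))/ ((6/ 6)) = -60151/ 513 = -117.25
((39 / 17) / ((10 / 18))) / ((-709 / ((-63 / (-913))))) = -22113 / 55021945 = -0.00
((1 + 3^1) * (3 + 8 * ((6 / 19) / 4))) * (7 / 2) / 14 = 69 / 19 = 3.63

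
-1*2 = -2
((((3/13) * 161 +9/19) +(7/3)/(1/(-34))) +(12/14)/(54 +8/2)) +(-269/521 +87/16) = -46106662375/1253926128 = -36.77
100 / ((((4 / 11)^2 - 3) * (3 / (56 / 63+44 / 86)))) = -6558200 / 402867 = -16.28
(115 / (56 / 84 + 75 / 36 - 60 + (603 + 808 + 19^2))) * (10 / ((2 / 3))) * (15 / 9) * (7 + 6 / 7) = 632500 / 48013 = 13.17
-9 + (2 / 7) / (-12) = -379 / 42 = -9.02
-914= -914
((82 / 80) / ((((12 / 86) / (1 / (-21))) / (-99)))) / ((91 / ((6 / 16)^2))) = 174537 / 3261440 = 0.05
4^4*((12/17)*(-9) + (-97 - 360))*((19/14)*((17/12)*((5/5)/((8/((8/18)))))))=-2394608/189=-12669.88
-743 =-743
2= 2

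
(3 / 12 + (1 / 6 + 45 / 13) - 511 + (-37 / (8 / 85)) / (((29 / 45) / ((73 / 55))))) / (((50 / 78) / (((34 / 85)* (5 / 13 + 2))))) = -4062771743 / 2073500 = -1959.38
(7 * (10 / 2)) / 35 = 1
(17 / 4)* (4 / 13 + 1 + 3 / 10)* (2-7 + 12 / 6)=-10659 / 520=-20.50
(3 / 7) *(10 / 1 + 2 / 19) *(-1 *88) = -50688 / 133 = -381.11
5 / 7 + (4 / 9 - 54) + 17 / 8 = -25561 / 504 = -50.72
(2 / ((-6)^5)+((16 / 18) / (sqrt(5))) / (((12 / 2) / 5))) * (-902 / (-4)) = -451 / 7776+902 * sqrt(5) / 27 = 74.64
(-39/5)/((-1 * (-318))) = -13/530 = -0.02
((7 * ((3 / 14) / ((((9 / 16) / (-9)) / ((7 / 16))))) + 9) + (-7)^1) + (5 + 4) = 1 / 2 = 0.50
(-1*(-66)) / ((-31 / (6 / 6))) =-66 / 31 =-2.13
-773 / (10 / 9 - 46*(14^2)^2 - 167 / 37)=257409 / 588457421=0.00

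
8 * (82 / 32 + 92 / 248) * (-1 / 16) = -1455 / 992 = -1.47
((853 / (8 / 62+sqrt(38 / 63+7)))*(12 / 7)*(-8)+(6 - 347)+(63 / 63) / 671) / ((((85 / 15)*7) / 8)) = -5665994496*sqrt(3353) / 382606063 - 1050582421008 / 36675524039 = -886.16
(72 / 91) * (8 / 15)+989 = 450187 / 455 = 989.42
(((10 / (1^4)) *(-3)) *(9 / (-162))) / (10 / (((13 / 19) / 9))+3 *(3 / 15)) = 325 / 25767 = 0.01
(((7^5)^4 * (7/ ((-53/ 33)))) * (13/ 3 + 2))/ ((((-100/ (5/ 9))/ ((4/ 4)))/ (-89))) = -10389511617813165814207/ 9540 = -1089047339393413607.36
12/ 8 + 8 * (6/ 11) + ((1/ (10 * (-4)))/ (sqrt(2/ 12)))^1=129/ 22 - sqrt(6)/ 40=5.80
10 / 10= 1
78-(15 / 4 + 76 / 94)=73.44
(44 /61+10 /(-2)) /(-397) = 261 /24217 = 0.01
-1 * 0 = 0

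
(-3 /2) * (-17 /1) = 51 /2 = 25.50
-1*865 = -865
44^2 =1936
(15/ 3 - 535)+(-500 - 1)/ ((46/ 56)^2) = -673154/ 529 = -1272.50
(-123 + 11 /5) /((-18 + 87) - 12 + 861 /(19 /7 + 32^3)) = -112646 /53177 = -2.12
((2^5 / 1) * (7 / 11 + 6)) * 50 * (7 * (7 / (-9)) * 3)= -5723200 / 33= -173430.30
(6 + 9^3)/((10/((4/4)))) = 73.50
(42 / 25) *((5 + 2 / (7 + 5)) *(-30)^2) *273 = 2132676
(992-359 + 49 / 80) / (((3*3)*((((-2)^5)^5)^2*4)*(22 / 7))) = 354823 / 71337018097548656640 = 0.00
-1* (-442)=442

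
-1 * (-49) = 49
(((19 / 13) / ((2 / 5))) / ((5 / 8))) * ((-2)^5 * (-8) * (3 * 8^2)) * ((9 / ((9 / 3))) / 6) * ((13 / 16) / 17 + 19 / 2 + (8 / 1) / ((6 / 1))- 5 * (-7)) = 1456826368 / 221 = 6591974.52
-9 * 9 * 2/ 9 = -18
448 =448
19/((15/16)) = 304/15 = 20.27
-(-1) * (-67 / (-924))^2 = 4489 / 853776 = 0.01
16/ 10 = 8/ 5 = 1.60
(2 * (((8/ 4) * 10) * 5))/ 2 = 100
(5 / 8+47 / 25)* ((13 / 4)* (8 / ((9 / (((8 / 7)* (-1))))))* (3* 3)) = -13026 / 175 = -74.43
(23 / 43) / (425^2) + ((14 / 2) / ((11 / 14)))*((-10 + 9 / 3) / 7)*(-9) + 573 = 55804997128 / 85435625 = 653.18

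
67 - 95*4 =-313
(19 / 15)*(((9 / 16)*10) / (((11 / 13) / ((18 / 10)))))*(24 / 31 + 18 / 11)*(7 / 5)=51.15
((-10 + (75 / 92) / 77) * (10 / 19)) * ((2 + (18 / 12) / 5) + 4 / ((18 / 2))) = -919945 / 63756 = -14.43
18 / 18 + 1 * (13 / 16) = 29 / 16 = 1.81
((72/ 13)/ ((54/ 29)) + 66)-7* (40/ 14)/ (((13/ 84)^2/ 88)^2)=-269984582.25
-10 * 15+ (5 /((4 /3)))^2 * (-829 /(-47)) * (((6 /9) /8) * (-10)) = -536475 /1504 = -356.70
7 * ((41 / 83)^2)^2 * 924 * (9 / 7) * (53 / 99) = 12580287972 / 47458321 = 265.08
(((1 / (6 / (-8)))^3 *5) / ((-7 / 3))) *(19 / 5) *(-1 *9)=-1216 / 7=-173.71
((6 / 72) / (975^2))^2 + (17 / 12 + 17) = 2396580285937501 / 130131056250000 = 18.42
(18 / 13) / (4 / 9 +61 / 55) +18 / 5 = 224496 / 49985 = 4.49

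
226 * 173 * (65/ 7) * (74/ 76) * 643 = 30230866835/ 133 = 227299750.64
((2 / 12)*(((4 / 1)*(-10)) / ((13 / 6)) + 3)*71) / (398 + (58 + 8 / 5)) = -23785 / 59488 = -0.40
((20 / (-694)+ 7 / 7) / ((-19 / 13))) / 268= -4381 / 1766924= -0.00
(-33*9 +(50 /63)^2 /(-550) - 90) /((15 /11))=-16896083 /59535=-283.80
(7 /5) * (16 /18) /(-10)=-28 /225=-0.12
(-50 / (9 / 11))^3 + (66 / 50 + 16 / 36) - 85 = -4160891968 / 18225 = -228306.83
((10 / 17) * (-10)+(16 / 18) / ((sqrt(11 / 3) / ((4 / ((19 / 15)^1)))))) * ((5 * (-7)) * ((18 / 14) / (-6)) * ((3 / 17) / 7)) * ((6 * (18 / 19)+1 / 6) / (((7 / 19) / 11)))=-2751375 / 14161+133400 * sqrt(33) / 15827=-145.87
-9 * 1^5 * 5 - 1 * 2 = -47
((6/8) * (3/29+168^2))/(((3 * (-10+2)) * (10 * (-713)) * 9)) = 272833/19849920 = 0.01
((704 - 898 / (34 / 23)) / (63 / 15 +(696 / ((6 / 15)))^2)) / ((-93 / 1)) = -0.00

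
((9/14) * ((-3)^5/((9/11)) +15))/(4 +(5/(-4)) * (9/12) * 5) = 20304/77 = 263.69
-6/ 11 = -0.55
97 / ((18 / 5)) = 485 / 18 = 26.94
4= 4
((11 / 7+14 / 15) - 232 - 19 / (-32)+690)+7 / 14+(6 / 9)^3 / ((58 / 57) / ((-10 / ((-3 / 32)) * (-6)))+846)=71799206161843 / 155544590880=461.60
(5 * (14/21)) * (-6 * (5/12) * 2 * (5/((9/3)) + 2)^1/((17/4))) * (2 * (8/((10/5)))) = -17600/153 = -115.03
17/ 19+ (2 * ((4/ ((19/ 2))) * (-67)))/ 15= -43/ 15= -2.87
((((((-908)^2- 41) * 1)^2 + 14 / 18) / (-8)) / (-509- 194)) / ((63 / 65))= 49701108814240 / 398601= 124688871.36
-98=-98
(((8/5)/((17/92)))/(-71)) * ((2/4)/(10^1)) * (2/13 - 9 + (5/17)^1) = 69552/1333735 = 0.05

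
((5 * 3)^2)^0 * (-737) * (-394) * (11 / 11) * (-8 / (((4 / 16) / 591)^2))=-12982210331904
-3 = -3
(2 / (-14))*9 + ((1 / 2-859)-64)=-12933 / 14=-923.79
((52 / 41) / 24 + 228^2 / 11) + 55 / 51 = 72483043 / 15334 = 4726.95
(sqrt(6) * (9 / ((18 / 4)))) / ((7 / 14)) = 4 * sqrt(6) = 9.80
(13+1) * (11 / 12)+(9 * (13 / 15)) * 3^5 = 57247 / 30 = 1908.23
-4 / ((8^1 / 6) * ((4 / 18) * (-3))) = 9 / 2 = 4.50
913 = 913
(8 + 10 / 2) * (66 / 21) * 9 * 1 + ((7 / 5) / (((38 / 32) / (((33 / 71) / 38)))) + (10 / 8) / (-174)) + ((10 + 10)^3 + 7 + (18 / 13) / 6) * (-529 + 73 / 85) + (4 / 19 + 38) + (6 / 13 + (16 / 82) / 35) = -23922667341615577637 / 5657427080760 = -4228541.88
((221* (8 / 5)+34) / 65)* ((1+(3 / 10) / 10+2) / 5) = 293607 / 81250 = 3.61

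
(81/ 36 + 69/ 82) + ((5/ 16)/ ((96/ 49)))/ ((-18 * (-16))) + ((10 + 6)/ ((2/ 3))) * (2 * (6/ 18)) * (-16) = -4587014339/ 18137088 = -252.91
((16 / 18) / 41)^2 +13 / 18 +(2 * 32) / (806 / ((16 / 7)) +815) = 1977784369 / 2543759802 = 0.78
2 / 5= 0.40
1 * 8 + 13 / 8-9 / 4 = 59 / 8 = 7.38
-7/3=-2.33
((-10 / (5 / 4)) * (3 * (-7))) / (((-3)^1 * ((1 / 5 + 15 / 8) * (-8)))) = 280 / 83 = 3.37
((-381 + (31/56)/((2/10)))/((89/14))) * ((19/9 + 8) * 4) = -1927471/801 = -2406.33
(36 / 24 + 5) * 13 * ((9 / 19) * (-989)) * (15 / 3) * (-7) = 52649415 / 38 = 1385510.92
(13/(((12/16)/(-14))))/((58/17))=-6188/87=-71.13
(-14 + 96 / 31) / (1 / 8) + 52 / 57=-86.31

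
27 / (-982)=-27 / 982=-0.03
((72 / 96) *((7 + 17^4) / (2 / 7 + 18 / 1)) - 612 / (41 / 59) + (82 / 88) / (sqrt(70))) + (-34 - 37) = 41 *sqrt(70) / 3080 + 6492485 / 2624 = 2474.38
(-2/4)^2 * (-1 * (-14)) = 7/2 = 3.50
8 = 8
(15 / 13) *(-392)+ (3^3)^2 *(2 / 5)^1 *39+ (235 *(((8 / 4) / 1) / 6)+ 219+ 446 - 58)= 2263058 / 195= 11605.43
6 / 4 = 3 / 2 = 1.50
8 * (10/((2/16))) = 640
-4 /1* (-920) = 3680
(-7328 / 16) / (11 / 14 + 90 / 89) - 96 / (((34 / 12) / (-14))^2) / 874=-72829696156 / 282770027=-257.56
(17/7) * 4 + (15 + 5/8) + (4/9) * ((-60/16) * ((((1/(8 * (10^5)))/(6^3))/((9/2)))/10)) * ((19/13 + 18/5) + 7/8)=47814623997599/1886976000000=25.34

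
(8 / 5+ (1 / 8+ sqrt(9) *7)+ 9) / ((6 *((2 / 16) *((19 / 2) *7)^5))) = 6768 / 208078979465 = 0.00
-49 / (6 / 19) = -931 / 6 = -155.17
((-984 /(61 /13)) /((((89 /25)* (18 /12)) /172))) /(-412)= 9167600 /559187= 16.39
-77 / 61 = -1.26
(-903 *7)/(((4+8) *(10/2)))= -105.35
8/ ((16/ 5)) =2.50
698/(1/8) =5584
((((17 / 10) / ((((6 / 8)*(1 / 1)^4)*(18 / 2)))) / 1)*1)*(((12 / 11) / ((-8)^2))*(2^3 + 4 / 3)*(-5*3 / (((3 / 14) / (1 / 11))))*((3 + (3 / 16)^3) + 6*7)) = -17062339 / 1486848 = -11.48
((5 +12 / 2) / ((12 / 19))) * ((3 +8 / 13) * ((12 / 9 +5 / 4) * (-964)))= -73387633 / 468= -156811.18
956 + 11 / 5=4791 / 5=958.20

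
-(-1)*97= 97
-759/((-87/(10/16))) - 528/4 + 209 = 19129/232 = 82.45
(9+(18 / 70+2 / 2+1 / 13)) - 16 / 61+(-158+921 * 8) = 200393092 / 27755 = 7220.07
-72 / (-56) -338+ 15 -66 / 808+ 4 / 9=-8179039 / 25452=-321.35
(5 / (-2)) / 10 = -1 / 4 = -0.25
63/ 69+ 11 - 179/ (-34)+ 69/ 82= 288866/ 16031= 18.02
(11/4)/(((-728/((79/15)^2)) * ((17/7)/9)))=-68651/176800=-0.39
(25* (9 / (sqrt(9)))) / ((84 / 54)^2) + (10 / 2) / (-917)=795685 / 25676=30.99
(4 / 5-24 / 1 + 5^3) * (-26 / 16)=-165.42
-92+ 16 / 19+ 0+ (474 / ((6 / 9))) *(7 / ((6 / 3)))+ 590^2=13318899 / 38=350497.34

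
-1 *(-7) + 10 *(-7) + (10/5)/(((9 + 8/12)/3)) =-1809/29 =-62.38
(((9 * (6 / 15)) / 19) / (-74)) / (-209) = 9 / 734635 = 0.00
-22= -22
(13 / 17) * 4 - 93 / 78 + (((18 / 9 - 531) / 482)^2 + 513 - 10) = 25983511323 / 51343604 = 506.07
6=6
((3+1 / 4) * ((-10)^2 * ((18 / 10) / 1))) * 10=5850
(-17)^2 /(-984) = -289 /984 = -0.29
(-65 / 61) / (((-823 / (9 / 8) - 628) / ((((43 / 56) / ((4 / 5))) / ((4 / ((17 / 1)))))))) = 2138175 / 668770816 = 0.00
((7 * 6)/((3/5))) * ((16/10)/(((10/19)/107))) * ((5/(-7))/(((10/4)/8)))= -260224/5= -52044.80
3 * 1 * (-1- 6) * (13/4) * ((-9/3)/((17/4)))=819/17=48.18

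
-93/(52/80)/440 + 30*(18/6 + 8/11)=111.49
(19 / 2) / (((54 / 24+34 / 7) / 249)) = 66234 / 199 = 332.83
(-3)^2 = 9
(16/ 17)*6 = 96/ 17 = 5.65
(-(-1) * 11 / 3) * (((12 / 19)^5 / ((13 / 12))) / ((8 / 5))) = 0.21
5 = 5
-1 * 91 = -91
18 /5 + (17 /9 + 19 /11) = 3572 /495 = 7.22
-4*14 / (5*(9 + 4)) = -56 / 65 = -0.86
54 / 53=1.02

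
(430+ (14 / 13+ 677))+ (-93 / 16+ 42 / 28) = 229583 / 208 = 1103.76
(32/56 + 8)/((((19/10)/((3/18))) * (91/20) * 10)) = 200/12103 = 0.02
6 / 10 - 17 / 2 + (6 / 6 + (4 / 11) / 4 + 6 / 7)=-4583 / 770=-5.95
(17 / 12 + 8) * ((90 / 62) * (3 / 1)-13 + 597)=2061007 / 372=5540.34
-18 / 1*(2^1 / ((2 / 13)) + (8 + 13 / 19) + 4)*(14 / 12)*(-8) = 81984 / 19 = 4314.95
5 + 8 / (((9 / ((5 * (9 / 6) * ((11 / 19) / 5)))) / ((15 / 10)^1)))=117 / 19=6.16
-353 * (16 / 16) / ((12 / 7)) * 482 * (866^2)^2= -167467817463454648 / 3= -55822605821151549.33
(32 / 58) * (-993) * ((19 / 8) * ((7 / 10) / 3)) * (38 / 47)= -1672874 / 6815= -245.47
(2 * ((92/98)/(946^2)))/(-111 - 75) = -23/2039066106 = -0.00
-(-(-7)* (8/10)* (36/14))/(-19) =72/95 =0.76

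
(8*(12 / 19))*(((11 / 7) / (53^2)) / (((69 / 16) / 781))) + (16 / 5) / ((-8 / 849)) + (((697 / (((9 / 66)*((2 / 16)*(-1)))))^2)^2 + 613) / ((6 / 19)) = 184857299838935004449205747397 / 20880336330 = 8853176352975680466.41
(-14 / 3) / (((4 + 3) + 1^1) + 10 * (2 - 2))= -7 / 12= -0.58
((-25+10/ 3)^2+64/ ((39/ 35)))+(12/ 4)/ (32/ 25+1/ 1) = 1174180/ 2223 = 528.20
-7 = -7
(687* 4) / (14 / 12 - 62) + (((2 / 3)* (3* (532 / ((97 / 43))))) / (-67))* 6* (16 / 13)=-2996171736 / 30837755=-97.16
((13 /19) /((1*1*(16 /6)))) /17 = 39 /2584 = 0.02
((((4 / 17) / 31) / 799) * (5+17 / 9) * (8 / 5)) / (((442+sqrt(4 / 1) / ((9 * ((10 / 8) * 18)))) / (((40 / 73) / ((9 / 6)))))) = 7680 / 88751471413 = 0.00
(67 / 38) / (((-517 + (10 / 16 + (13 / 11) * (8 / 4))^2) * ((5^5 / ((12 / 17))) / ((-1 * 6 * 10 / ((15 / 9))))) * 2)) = 18678528 / 1323788246875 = 0.00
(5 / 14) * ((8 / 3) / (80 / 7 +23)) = 20 / 723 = 0.03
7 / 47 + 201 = 9454 / 47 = 201.15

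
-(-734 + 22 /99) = 6604 /9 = 733.78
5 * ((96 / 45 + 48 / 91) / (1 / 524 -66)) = -1903168 / 9441159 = -0.20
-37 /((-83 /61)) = 2257 /83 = 27.19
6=6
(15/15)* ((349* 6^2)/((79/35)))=5566.33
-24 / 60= -2 / 5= -0.40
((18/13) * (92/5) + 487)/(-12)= -33311/780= -42.71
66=66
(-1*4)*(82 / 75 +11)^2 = -3290596 / 5625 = -584.99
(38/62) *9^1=5.52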